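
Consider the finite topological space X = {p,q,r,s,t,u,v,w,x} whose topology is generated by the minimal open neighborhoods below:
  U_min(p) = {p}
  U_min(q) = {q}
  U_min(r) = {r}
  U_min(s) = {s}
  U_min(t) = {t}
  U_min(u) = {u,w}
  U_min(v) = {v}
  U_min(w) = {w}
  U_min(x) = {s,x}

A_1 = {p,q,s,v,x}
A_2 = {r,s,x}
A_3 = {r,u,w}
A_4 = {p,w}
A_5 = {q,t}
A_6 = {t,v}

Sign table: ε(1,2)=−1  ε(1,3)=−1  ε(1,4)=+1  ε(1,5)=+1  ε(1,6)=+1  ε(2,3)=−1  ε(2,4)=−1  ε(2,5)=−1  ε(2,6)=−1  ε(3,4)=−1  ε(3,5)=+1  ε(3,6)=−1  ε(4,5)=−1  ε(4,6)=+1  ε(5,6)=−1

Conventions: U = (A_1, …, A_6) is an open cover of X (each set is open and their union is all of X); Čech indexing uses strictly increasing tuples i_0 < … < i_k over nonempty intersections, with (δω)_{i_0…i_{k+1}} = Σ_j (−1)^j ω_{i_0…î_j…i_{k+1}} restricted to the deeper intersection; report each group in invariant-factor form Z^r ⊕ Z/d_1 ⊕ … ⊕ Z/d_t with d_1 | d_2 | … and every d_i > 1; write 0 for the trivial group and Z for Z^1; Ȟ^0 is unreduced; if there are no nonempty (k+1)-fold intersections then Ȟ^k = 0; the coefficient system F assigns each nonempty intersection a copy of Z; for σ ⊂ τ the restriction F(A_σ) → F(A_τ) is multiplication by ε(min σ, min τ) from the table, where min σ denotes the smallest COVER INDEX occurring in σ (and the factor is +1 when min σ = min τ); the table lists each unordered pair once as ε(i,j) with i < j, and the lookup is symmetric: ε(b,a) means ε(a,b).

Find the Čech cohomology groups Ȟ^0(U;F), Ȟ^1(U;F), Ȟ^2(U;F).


Ȟ^0 ≅ 0,  Ȟ^1 ≅ Z ⊕ Z/2,  Ȟ^2 ≅ 0

nonempty overlaps:
  A12={s,x} A14={p} A15={q} A16={v} A23={r} A34={w} A56={t}
C dims 6,7; δ0: rk 6, SNF 1^5·2
degree 0: 6−6−0 = 0 → Ȟ^0 ≅ 0
degree 1: 7−0−6 = 1 plus torsion [2] → Ȟ^1 ≅ Z ⊕ Z/2
degree 2: 0−0−0 = 0 → Ȟ^2 ≅ 0


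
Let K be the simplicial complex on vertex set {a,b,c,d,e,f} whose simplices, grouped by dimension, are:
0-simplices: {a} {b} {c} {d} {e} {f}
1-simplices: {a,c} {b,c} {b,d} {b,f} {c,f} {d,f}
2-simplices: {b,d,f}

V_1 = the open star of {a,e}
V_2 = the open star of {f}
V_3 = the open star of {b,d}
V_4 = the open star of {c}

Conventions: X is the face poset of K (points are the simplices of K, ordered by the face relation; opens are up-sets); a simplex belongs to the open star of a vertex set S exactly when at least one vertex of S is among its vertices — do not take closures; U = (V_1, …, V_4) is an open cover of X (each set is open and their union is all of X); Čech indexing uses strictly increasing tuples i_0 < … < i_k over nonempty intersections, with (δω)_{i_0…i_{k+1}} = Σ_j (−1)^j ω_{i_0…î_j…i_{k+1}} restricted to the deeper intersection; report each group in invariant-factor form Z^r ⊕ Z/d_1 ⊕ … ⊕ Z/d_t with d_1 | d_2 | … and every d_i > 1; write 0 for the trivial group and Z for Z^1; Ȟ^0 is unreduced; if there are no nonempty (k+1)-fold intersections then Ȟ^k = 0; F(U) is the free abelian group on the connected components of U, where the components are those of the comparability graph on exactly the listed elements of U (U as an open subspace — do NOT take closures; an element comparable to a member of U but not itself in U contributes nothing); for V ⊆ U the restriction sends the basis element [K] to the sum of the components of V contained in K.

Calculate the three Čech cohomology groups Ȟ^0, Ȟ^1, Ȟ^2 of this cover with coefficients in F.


Ȟ^0 = Z^2, Ȟ^1 = Z, Ȟ^2 = 0

cover nerve:
  V1={{a},{e},{a,c}} V2={{f},{b,f},{c,f},{d,f},{b,d,f}} V3={{b},{d},{b,c},{b,d},{b,f},{d,f},{b,d,f}} V4={{c},{a,c},{b,c},{c,f}}
  V14={{a,c}} V23={{b,f},{d,f},{b,d,f}} V24={{c,f}} V34={{b,c}}
components per intersection:
  V1: {{a},{a,c}} {{e}}
  V2: {{f},{b,f},{c,f},{d,f},{b,d,f}}
  V3: {{b},{d},{b,c},{b,d},{b,f},{d,f},{b,d,f}}
  V4: {{c},{a,c},{b,c},{c,f}}
  V14: {{a,c}}
  V23: {{b,f},{d,f},{b,d,f}}
  V24: {{c,f}}
  V34: {{b,c}}
C dims 5,4; δ0: rk 3, SNF 1^3
Ȟ^0: (5−3)−0=2 ⇒ Z^2
Ȟ^1: (4−0)−3=1 ⇒ Z
Ȟ^2: (0−0)−0=0 ⇒ 0


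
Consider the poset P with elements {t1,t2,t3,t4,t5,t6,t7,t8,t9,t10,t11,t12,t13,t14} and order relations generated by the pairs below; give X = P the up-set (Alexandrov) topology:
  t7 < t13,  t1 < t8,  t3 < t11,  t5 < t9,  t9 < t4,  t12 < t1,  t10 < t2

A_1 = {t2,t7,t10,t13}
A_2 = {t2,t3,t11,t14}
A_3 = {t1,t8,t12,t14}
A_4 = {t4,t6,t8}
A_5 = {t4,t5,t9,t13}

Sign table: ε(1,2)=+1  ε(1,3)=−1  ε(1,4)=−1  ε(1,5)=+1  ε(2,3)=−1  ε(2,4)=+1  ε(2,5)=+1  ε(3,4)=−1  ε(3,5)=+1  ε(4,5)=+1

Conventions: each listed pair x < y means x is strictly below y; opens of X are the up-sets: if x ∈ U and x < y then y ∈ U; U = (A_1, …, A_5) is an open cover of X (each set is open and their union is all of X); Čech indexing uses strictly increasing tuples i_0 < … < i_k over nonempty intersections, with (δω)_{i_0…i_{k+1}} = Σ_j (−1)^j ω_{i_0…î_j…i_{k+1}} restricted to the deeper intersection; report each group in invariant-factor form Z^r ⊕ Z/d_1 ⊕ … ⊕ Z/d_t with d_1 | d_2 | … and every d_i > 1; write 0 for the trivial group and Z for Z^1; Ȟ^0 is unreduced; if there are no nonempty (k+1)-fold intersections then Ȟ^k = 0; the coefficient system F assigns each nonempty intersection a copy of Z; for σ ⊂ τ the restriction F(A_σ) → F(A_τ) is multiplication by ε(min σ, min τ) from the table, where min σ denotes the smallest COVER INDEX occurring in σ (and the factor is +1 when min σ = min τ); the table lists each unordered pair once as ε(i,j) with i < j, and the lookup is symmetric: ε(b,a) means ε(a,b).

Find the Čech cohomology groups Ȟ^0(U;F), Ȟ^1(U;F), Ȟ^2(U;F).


nerve of the cover:
  A12={t2} A15={t13} A23={t14} A34={t8} A45={t4}
C dims 5,5; δ0: rk 4, SNF 1^4
Ȟ^0 = (5 − 4) − 0 = 1, so Ȟ^0 ≅ Z
Ȟ^1 = (5 − 0) − 4 = 1, so Ȟ^1 ≅ Z
Ȟ^2 = (0 − 0) − 0 = 0, so Ȟ^2 ≅ 0

Ȟ^0 = Z, Ȟ^1 = Z, Ȟ^2 = 0


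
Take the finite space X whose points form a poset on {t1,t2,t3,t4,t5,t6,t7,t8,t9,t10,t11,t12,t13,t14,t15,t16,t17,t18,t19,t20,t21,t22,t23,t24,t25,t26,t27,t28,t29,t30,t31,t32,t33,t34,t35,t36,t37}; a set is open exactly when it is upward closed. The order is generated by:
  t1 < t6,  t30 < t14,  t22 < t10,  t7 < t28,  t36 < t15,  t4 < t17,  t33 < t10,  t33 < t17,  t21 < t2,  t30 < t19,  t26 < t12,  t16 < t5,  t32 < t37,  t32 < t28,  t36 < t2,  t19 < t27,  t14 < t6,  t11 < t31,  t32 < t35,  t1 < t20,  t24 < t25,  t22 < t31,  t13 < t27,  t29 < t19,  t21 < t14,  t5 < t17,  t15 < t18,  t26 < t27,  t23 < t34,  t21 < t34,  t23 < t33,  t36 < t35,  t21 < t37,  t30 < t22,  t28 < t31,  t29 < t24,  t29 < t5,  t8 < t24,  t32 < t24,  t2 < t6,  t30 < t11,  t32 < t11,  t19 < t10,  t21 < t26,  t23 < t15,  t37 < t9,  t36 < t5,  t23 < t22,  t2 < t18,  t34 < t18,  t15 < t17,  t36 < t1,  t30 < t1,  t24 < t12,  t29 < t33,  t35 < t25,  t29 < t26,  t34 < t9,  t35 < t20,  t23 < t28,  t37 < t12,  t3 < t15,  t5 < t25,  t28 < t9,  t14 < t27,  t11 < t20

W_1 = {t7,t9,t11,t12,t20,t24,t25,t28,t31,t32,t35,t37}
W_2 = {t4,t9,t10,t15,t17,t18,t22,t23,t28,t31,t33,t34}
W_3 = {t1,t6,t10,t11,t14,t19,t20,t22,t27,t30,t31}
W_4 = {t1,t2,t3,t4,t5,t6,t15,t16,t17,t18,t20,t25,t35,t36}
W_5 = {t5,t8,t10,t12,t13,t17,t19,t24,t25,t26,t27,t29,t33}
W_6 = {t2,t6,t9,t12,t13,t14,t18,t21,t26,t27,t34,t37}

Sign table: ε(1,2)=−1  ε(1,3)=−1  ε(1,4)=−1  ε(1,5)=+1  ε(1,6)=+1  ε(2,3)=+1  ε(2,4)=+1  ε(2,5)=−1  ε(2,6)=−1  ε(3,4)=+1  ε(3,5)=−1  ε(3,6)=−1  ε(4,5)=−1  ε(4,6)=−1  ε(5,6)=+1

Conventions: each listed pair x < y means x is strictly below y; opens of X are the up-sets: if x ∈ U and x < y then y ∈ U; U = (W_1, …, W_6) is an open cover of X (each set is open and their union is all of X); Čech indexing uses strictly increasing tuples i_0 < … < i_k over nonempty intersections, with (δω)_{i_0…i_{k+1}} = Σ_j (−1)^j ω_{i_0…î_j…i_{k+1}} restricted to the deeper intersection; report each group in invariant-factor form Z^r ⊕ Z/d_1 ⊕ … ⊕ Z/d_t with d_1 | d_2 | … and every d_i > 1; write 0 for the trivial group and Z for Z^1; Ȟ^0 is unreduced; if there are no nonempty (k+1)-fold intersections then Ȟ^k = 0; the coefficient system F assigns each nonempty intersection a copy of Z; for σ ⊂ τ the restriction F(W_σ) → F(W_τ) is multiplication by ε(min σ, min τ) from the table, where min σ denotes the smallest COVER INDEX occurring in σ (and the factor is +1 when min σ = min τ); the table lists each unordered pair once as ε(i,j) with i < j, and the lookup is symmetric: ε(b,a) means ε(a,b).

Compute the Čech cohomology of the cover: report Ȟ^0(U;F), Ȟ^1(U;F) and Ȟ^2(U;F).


Ȟ^0(U;F) ≅ Z,  Ȟ^1(U;F) ≅ 0,  Ȟ^2(U;F) ≅ Z/2

intersection data:
  W12={t9,t28,t31} W13={t11,t20,t31} W14={t20,t25,t35} W15={t12,t24,t25} W16={t9,t12,t37} W23={t10,t22,t31} W24={t4,t15,t17,t18} W25={t10,t17,t33} W26={t9,t18,t34} W34={t1,t6,t20} W35={t10,t19,t27} W36={t6,t14,t27} W45={t5,t17,t25} W46={t2,t6,t18} W56={t12,t13,t26,t27}
  W123={t31} W126={t9} W134={t20} W145={t25} W156={t12} W235={t10} W245={t17} W246={t18} W346={t6} W356={t27}
C dims 6,15,10; δ0: rk 5, SNF 1^5; δ1: rk 10, SNF 1^9·2
Ȟ^0 = (6 − 5) − 0 = 1, so Ȟ^0 ≅ Z
Ȟ^1 = (15 − 10) − 5 = 0, so Ȟ^1 ≅ 0
Ȟ^2 = (10 − 0) − 10 = 0 plus torsion [2], so Ȟ^2 ≅ Z/2


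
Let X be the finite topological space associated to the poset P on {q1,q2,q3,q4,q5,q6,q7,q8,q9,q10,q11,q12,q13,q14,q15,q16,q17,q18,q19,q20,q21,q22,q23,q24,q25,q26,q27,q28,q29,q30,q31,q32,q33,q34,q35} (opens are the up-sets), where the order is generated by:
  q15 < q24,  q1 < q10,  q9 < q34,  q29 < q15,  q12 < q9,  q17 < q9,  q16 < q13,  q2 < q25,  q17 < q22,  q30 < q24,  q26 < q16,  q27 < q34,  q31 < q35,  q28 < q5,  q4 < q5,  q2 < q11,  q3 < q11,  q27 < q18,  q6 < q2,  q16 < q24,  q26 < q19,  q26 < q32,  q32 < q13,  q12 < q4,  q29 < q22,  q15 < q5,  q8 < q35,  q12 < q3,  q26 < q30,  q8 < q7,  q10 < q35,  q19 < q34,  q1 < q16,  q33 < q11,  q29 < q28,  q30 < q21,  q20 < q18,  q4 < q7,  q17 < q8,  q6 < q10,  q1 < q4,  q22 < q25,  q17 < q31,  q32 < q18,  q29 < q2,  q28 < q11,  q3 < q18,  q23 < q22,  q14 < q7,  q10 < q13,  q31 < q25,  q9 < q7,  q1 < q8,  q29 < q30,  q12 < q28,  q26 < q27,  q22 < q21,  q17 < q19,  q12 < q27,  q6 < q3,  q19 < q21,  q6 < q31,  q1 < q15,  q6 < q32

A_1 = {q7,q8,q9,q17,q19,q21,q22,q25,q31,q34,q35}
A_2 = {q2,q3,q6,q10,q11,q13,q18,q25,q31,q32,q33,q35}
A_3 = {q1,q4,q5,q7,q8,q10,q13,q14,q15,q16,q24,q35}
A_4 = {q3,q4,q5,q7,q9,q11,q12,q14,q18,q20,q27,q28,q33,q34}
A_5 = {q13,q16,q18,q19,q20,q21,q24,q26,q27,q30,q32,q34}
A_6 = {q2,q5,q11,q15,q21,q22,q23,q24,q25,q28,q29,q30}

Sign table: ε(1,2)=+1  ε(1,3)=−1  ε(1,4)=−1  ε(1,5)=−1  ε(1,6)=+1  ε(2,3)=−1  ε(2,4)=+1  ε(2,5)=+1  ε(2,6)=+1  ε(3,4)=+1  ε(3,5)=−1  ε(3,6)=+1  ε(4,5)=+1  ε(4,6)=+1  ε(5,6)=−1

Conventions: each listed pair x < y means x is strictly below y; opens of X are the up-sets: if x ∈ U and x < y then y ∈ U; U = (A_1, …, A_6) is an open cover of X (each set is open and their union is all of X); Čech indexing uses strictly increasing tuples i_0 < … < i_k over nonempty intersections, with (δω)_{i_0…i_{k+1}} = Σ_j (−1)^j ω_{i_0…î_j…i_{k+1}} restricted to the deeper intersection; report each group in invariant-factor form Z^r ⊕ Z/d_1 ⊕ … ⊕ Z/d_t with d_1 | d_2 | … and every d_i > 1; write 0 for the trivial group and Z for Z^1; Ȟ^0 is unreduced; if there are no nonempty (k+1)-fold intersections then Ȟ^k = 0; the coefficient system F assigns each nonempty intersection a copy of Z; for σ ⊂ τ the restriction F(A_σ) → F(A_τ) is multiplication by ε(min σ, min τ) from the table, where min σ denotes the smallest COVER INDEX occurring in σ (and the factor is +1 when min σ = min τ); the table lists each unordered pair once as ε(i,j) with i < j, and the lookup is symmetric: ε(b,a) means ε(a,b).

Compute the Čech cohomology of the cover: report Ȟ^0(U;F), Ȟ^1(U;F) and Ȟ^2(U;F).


Ȟ^0(U;F) ≅ 0,  Ȟ^1(U;F) ≅ Z/2,  Ȟ^2(U;F) ≅ Z

cover nerve:
  A12={q25,q31,q35} A13={q7,q8,q35} A14={q7,q9,q34} A15={q19,q21,q34} A16={q21,q22,q25} A23={q10,q13,q35} A24={q3,q11,q18,q33} A25={q13,q18,q32} A26={q2,q11,q25} A34={q4,q5,q7,q14} A35={q13,q16,q24} A36={q5,q15,q24} A45={q18,q20,q27,q34} A46={q5,q11,q28} A56={q21,q24,q30}
  A123={q35} A126={q25} A134={q7} A145={q34} A156={q21} A235={q13} A245={q18} A246={q11} A346={q5} A356={q24}
C dims 6,15,10; δ0: rk 6, SNF 1^5·2; δ1: rk 9, SNF 1^9
Ȟ^0: (6−6)−0=0 ⇒ 0
Ȟ^1: (15−9)−6=0 plus torsion [2] ⇒ Z/2
Ȟ^2: (10−0)−9=1 ⇒ Z


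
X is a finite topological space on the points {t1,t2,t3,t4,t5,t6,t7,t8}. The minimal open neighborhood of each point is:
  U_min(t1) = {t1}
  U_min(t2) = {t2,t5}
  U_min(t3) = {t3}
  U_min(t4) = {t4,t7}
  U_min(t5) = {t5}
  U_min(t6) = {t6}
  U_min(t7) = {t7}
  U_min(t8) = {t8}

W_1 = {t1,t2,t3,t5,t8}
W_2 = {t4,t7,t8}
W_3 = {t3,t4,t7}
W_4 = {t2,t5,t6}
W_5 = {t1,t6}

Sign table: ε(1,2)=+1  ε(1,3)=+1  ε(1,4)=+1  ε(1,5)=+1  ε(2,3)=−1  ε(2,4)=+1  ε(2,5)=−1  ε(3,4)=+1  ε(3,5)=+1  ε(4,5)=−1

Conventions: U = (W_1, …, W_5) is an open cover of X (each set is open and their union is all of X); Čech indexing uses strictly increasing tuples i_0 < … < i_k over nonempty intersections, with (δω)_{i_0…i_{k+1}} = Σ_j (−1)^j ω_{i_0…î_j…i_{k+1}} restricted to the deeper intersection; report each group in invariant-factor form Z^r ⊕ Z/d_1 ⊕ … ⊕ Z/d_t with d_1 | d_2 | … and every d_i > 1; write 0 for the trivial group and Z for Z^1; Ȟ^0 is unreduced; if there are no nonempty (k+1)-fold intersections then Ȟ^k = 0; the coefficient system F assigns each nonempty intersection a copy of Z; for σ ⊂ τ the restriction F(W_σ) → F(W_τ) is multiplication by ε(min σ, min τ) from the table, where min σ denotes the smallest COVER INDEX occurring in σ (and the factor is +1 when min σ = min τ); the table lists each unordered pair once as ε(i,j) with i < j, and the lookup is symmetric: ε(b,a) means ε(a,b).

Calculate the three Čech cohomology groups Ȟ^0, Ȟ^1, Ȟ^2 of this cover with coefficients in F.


intersection data:
  W12={t8} W13={t3} W14={t2,t5} W15={t1} W23={t4,t7} W45={t6}
C dims 5,6; δ0: rk 5, SNF 1^4·2
Ȟ^0 = (5 − 5) − 0 = 0, so Ȟ^0 ≅ 0
Ȟ^1 = (6 − 0) − 5 = 1 plus torsion [2], so Ȟ^1 ≅ Z ⊕ Z/2
Ȟ^2 = (0 − 0) − 0 = 0, so Ȟ^2 ≅ 0

Ȟ^0 = 0, Ȟ^1 = Z ⊕ Z/2, Ȟ^2 = 0


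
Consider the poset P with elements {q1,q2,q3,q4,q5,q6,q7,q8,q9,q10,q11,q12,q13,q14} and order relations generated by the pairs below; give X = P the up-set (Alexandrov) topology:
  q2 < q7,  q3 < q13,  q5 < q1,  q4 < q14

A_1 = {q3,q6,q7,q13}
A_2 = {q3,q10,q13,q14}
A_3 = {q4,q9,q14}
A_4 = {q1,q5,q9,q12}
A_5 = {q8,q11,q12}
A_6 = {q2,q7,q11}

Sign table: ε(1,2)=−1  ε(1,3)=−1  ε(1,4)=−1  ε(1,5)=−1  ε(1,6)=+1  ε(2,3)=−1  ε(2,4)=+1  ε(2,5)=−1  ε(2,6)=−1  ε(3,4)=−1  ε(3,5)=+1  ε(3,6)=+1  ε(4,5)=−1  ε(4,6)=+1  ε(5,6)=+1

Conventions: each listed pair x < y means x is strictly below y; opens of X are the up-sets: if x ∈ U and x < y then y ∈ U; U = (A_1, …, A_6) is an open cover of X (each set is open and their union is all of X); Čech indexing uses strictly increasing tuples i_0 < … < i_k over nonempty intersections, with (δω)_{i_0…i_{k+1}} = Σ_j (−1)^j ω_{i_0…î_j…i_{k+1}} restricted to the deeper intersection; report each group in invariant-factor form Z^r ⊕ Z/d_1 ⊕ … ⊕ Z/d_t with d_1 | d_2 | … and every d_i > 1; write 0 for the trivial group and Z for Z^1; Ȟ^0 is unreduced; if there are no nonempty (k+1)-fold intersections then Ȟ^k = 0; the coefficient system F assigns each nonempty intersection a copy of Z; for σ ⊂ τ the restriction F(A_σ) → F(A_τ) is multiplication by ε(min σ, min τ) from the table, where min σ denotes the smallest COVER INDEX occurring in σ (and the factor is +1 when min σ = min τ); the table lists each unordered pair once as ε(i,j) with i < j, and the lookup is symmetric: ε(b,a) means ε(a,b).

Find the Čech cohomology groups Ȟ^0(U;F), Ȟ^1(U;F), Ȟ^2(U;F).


Ȟ^0 = Z,  Ȟ^1 = Z,  Ȟ^2 = 0

cover nerve:
  A12={q3,q13} A16={q7} A23={q14} A34={q9} A45={q12} A56={q11}
C dims 6,6; δ0: rk 5, SNF 1^5
Ȟ^0: (6−5)−0=1 ⇒ Z
Ȟ^1: (6−0)−5=1 ⇒ Z
Ȟ^2: (0−0)−0=0 ⇒ 0


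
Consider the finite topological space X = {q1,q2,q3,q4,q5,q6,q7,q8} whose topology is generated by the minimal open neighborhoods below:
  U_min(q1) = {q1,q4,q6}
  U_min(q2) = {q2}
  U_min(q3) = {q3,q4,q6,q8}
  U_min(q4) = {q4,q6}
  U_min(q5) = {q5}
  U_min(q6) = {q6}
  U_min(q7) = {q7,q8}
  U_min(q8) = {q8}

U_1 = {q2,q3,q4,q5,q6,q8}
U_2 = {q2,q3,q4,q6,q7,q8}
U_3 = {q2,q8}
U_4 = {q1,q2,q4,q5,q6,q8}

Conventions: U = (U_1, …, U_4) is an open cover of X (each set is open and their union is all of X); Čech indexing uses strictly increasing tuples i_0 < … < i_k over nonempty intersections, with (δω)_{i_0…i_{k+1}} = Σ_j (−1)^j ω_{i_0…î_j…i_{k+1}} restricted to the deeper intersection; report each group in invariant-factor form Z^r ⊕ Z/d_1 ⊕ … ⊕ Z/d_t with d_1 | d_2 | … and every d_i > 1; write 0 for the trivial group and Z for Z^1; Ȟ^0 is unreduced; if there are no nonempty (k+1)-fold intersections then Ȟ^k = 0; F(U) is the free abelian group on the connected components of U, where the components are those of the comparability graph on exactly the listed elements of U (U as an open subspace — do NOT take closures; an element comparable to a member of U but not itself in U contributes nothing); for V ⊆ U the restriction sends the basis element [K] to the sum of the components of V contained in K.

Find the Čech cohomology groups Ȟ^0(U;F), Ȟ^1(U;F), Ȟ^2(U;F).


Ȟ^0 = Z^3; Ȟ^1 = 0; Ȟ^2 = 0

nerve simplices:
  U12={q2,q3,q4,q6,q8} U13={q2,q8} U14={q2,q4,q5,q6,q8} U23={q2,q8} U24={q2,q4,q6,q8} U34={q2,q8}
  U123={q2,q8} U124={q2,q4,q6,q8} U134={q2,q8} U234={q2,q8}
  U1234={q2,q8}
components per intersection:
  U1: {q2} {q3,q4,q6,q8} {q5}
  U2: {q2} {q3,q4,q6,q7,q8}
  U3: {q2} {q8}
  U4: {q1,q4,q6} {q2} {q5} {q8}
  U12: {q2} {q3,q4,q6,q8}
  U13: {q2} {q8}
  U14: {q2} {q4,q6} {q5} {q8}
  U23: {q2} {q8}
  U24: {q2} {q4,q6} {q8}
  U34: {q2} {q8}
  U123: {q2} {q8}
  U124: {q2} {q4,q6} {q8}
  U134: {q2} {q8}
  U234: {q2} {q8}
  U1234: {q2} {q8}
C dims 11,15,9,2; δ0: rk 8, SNF 1^8; δ1: rk 7, SNF 1^7; δ2: rk 2, SNF 1^2
degree 0: 11−8−0 = 3 → Ȟ^0 ≅ Z^3
degree 1: 15−7−8 = 0 → Ȟ^1 ≅ 0
degree 2: 9−2−7 = 0 → Ȟ^2 ≅ 0


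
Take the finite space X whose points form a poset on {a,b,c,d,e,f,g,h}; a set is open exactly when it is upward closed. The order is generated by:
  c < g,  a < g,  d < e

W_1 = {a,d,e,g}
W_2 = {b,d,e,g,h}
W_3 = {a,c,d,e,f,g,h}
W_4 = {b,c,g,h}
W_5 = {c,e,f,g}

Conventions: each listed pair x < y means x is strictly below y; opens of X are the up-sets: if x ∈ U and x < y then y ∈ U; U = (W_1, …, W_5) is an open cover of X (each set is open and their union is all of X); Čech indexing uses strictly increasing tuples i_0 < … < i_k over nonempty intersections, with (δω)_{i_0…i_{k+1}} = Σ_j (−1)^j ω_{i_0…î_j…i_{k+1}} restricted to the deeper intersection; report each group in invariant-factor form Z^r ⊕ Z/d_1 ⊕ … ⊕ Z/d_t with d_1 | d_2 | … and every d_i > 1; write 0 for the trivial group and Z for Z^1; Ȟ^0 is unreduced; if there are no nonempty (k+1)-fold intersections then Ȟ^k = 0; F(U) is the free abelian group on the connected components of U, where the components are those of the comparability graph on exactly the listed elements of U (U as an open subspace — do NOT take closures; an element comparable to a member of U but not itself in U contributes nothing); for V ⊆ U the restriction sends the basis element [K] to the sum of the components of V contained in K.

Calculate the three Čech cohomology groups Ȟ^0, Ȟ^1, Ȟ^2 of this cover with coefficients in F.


cover nerve:
  W12={d,e,g} W13={a,d,e,g} W14={g} W15={e,g} W23={d,e,g,h} W24={b,g,h} W25={e,g} W34={c,g,h} W35={c,e,f,g} W45={c,g}
  W123={d,e,g} W124={g} W125={e,g} W134={g} W135={e,g} W145={g} W234={g,h} W235={e,g} W245={g} W345={c,g}
  W1234={g} W1235={e,g} W1245={g} W1345={g} W2345={g}
  W12345={g}
components per intersection:
  W1: {a,g} {d,e}
  W2: {b} {d,e} {g} {h}
  W3: {a,c,g} {d,e} {f} {h}
  W4: {b} {c,g} {h}
  W5: {c,g} {e} {f}
  W12: {d,e} {g}
  W13: {a,g} {d,e}
  W14: {g}
  W15: {e} {g}
  W23: {d,e} {g} {h}
  W24: {b} {g} {h}
  W25: {e} {g}
  W34: {c,g} {h}
  W35: {c,g} {e} {f}
  W45: {c,g}
  W123: {d,e} {g}
  W124: {g}
  W125: {e} {g}
  W134: {g}
  W135: {e} {g}
  W145: {g}
  W234: {g} {h}
  W235: {e} {g}
  W245: {g}
  W345: {c,g}
  W1234: {g}
  W1235: {e} {g}
  W1245: {g}
  W1345: {g}
  W2345: {g}
  W12345: {g}
C dims 16,21,15,6; δ0: rk 11, SNF 1^11; δ1: rk 10, SNF 1^10; δ2: rk 5, SNF 1^5
Ȟ^0: (16−11)−0=5 ⇒ Z^5
Ȟ^1: (21−10)−11=0 ⇒ 0
Ȟ^2: (15−5)−10=0 ⇒ 0

Ȟ^0(U;F) ≅ Z^5,  Ȟ^1(U;F) ≅ 0,  Ȟ^2(U;F) ≅ 0


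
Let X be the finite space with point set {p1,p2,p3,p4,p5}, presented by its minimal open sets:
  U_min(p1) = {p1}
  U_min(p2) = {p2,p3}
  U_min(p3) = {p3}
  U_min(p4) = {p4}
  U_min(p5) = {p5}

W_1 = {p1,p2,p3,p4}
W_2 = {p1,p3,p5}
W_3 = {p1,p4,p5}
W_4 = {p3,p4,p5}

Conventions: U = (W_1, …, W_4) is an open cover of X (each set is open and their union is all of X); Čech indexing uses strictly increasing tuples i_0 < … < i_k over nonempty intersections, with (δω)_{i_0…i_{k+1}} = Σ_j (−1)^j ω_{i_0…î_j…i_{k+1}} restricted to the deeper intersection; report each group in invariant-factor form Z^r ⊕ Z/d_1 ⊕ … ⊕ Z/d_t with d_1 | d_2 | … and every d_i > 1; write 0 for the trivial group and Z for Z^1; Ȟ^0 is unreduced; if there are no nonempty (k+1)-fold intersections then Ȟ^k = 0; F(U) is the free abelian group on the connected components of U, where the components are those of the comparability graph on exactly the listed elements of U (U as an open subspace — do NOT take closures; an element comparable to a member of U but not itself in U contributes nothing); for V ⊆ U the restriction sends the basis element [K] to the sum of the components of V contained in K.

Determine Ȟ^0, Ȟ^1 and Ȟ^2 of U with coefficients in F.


Ȟ^0(U;F) ≅ Z^4; Ȟ^1(U;F) ≅ 0; Ȟ^2(U;F) ≅ 0

nonempty overlaps:
  W12={p1,p3} W13={p1,p4} W14={p3,p4} W23={p1,p5} W24={p3,p5} W34={p4,p5}
  W123={p1} W124={p3} W134={p4} W234={p5}
components per intersection:
  W1: {p1} {p2,p3} {p4}
  W2: {p1} {p3} {p5}
  W3: {p1} {p4} {p5}
  W4: {p3} {p4} {p5}
  W12: {p1} {p3}
  W13: {p1} {p4}
  W14: {p3} {p4}
  W23: {p1} {p5}
  W24: {p3} {p5}
  W34: {p4} {p5}
  W123: {p1}
  W124: {p3}
  W134: {p4}
  W234: {p5}
C dims 12,12,4; δ0: rk 8, SNF 1^8; δ1: rk 4, SNF 1^4
degree 0: 12−8−0 = 4 → Ȟ^0 ≅ Z^4
degree 1: 12−4−8 = 0 → Ȟ^1 ≅ 0
degree 2: 4−0−4 = 0 → Ȟ^2 ≅ 0


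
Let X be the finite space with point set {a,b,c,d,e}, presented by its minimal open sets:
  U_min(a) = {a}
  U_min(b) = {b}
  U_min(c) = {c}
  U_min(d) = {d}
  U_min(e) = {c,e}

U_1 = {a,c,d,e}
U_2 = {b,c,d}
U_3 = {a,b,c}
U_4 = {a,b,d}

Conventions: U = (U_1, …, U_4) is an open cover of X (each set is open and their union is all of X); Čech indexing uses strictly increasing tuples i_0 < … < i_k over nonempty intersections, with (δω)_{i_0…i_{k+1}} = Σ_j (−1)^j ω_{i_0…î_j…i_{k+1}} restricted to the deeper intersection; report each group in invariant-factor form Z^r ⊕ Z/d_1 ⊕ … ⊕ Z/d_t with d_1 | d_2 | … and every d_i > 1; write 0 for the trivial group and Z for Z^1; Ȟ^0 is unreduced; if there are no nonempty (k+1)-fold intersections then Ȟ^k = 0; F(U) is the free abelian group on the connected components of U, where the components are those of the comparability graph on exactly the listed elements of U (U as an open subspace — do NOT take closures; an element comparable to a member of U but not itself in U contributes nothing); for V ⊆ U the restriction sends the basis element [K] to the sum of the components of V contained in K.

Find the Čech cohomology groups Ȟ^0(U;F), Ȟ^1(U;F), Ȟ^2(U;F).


nerve of the cover:
  U12={c,d} U13={a,c} U14={a,d} U23={b,c} U24={b,d} U34={a,b}
  U123={c} U124={d} U134={a} U234={b}
components per intersection:
  U1: {a} {c,e} {d}
  U2: {b} {c} {d}
  U3: {a} {b} {c}
  U4: {a} {b} {d}
  U12: {c} {d}
  U13: {a} {c}
  U14: {a} {d}
  U23: {b} {c}
  U24: {b} {d}
  U34: {a} {b}
  U123: {c}
  U124: {d}
  U134: {a}
  U234: {b}
C dims 12,12,4; δ0: rk 8, SNF 1^8; δ1: rk 4, SNF 1^4
Ȟ^0 = (12 − 8) − 0 = 4, so Ȟ^0 ≅ Z^4
Ȟ^1 = (12 − 4) − 8 = 0, so Ȟ^1 ≅ 0
Ȟ^2 = (4 − 0) − 4 = 0, so Ȟ^2 ≅ 0

Ȟ^0 ≅ Z^4, Ȟ^1 ≅ 0, Ȟ^2 ≅ 0


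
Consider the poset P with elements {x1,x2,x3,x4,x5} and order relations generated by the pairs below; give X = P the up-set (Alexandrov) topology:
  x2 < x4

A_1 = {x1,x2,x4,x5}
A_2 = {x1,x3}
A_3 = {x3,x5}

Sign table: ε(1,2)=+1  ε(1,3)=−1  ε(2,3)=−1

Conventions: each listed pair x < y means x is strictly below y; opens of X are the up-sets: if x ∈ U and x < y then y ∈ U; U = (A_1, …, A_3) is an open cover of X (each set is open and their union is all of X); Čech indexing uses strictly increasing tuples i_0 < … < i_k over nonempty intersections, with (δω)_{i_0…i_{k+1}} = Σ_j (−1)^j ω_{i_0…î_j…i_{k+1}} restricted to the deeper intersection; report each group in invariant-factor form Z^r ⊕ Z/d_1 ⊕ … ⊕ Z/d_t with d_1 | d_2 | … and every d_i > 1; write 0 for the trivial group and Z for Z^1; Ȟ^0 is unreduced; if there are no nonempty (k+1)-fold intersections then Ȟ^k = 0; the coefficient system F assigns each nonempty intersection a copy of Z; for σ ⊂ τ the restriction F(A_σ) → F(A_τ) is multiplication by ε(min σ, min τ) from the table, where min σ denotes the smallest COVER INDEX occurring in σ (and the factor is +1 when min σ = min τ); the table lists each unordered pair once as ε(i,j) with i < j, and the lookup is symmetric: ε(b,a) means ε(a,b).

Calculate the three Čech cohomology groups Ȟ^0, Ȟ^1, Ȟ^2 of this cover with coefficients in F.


nonempty overlaps:
  A12={x1} A13={x5} A23={x3}
C dims 3,3; δ0: rk 2, SNF 1^2
degree 0: 3−2−0 = 1 → Ȟ^0 ≅ Z
degree 1: 3−0−2 = 1 → Ȟ^1 ≅ Z
degree 2: 0−0−0 = 0 → Ȟ^2 ≅ 0

Ȟ^0 = Z, Ȟ^1 = Z and Ȟ^2 = 0


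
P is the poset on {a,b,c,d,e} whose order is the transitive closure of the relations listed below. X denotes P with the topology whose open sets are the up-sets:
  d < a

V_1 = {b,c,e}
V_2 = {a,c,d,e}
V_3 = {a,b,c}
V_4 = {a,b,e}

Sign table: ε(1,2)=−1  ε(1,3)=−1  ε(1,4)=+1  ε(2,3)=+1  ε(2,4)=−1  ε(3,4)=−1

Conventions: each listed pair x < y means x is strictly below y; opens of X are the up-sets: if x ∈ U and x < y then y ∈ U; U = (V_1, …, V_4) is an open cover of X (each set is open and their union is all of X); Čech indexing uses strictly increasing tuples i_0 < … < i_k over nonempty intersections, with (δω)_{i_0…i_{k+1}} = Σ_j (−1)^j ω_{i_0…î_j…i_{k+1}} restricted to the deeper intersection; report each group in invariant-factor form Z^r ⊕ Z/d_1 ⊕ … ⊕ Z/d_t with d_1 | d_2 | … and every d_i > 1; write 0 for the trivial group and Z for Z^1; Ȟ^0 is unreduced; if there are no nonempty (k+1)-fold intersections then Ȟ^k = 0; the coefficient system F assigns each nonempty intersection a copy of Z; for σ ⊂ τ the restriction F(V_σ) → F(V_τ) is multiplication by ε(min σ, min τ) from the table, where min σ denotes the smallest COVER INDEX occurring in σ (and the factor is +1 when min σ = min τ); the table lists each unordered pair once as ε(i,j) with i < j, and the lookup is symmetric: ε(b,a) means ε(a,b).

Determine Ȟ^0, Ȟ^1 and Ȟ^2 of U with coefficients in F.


cover nerve:
  V12={c,e} V13={b,c} V14={b,e} V23={a,c} V24={a,e} V34={a,b}
  V123={c} V124={e} V134={b} V234={a}
C dims 4,6,4; δ0: rk 3, SNF 1^3; δ1: rk 3, SNF 1^3
Ȟ^0: (4−3)−0=1 ⇒ Z
Ȟ^1: (6−3)−3=0 ⇒ 0
Ȟ^2: (4−0)−3=1 ⇒ Z

Ȟ^0 = Z,  Ȟ^1 = 0,  Ȟ^2 = Z


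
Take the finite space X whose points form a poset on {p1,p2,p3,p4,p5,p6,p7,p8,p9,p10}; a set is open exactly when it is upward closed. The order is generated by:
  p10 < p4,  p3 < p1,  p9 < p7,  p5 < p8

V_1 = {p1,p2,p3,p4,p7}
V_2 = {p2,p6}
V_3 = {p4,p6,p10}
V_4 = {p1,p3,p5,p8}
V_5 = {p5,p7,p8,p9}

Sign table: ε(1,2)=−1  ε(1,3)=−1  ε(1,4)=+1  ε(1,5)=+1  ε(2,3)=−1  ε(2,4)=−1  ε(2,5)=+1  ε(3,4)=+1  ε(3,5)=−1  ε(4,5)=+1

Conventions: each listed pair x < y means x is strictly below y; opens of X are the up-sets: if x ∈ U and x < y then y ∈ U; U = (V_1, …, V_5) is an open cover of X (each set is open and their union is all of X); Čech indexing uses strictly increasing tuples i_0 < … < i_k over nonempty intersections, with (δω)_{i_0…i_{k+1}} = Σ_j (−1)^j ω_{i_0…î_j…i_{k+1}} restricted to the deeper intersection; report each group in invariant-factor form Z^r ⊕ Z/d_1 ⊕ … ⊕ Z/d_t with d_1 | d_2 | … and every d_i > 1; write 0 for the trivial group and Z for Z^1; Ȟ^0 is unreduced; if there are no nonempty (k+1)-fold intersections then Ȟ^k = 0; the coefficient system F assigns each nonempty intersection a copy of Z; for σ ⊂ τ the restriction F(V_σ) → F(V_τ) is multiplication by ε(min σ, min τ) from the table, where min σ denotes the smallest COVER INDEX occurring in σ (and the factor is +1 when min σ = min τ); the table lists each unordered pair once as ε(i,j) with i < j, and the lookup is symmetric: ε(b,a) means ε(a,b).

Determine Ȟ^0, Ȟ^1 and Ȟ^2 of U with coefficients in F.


Ȟ^0 ≅ 0, Ȟ^1 ≅ Z ⊕ Z/2 and Ȟ^2 ≅ 0

intersection data:
  V12={p2} V13={p4} V14={p1,p3} V15={p7} V23={p6} V45={p5,p8}
C dims 5,6; δ0: rk 5, SNF 1^4·2
Ȟ^0 = (5 − 5) − 0 = 0, so Ȟ^0 ≅ 0
Ȟ^1 = (6 − 0) − 5 = 1 plus torsion [2], so Ȟ^1 ≅ Z ⊕ Z/2
Ȟ^2 = (0 − 0) − 0 = 0, so Ȟ^2 ≅ 0


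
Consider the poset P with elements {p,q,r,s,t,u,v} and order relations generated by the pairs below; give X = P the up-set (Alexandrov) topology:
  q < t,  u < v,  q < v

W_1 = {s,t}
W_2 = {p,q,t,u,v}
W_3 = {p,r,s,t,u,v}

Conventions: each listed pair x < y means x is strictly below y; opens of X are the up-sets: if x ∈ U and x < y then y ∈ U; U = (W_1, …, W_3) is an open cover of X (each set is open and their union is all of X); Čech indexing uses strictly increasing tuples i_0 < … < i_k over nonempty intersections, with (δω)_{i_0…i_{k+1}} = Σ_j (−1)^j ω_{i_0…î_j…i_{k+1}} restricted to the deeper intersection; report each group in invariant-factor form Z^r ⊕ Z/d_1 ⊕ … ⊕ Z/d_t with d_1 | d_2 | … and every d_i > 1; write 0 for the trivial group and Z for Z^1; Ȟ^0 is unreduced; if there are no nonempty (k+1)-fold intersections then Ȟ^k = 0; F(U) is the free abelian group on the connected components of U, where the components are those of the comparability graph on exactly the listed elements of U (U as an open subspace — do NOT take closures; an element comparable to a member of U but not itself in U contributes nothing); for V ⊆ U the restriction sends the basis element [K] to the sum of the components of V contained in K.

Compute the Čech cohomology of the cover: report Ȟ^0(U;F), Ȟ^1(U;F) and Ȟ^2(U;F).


nerve of the cover:
  W12={t} W13={s,t} W23={p,t,u,v}
  W123={t}
components per intersection:
  W1: {s} {t}
  W2: {p} {q,t,u,v}
  W3: {p} {r} {s} {t} {u,v}
  W12: {t}
  W13: {s} {t}
  W23: {p} {t} {u,v}
  W123: {t}
C dims 9,6,1; δ0: rk 5, SNF 1^5; δ1: rk 1, SNF 1^1
Ȟ^0 = (9 − 5) − 0 = 4, so Ȟ^0 ≅ Z^4
Ȟ^1 = (6 − 1) − 5 = 0, so Ȟ^1 ≅ 0
Ȟ^2 = (1 − 0) − 1 = 0, so Ȟ^2 ≅ 0

Ȟ^0(U;F) ≅ Z^4, Ȟ^1(U;F) ≅ 0, Ȟ^2(U;F) ≅ 0


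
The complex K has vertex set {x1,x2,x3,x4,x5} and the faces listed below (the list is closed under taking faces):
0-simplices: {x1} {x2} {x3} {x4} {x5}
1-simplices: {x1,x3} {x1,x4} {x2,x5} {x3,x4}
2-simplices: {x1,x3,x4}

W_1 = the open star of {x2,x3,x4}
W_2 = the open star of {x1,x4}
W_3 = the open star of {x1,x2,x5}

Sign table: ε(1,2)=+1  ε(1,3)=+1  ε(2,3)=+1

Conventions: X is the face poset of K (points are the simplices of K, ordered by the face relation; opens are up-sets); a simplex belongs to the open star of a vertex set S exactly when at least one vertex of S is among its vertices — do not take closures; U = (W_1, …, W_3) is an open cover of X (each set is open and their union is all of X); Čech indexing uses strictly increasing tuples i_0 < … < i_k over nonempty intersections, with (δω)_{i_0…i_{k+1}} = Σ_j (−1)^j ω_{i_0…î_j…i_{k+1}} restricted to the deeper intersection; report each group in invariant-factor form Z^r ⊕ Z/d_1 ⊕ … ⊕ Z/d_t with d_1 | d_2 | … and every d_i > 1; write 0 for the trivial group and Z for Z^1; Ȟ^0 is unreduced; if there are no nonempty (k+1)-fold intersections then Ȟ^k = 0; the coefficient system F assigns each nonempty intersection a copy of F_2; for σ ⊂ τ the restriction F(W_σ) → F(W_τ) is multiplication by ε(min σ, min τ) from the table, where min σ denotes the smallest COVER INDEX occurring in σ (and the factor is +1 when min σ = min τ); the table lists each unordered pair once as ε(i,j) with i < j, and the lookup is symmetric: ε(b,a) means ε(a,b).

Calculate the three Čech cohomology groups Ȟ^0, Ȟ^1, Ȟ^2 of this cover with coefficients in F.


nerve simplices:
  W1={{x2},{x3},{x4},{x1,x3},{x1,x4},{x2,x5},{x3,x4},{x1,x3,x4}} W2={{x1},{x4},{x1,x3},{x1,x4},{x3,x4},{x1,x3,x4}} W3={{x1},{x2},{x5},{x1,x3},{x1,x4},{x2,x5},{x1,x3,x4}}
  W12={{x4},{x1,x3},{x1,x4},{x3,x4},{x1,x3,x4}} W13={{x2},{x1,x3},{x1,x4},{x2,x5},{x1,x3,x4}} W23={{x1},{x1,x3},{x1,x4},{x1,x3,x4}}
  W123={{x1,x3},{x1,x4},{x1,x3,x4}}
C dims 3,3,1; δ0: rk_F2 2; δ1: rk_F2 1
degree 0: 3−2−0 = 1 → Ȟ^0 ≅ Z/2
degree 1: 3−1−2 = 0 → Ȟ^1 ≅ 0
degree 2: 1−0−1 = 0 → Ȟ^2 ≅ 0

Ȟ^0(U;F) ≅ Z/2; Ȟ^1(U;F) ≅ 0; Ȟ^2(U;F) ≅ 0


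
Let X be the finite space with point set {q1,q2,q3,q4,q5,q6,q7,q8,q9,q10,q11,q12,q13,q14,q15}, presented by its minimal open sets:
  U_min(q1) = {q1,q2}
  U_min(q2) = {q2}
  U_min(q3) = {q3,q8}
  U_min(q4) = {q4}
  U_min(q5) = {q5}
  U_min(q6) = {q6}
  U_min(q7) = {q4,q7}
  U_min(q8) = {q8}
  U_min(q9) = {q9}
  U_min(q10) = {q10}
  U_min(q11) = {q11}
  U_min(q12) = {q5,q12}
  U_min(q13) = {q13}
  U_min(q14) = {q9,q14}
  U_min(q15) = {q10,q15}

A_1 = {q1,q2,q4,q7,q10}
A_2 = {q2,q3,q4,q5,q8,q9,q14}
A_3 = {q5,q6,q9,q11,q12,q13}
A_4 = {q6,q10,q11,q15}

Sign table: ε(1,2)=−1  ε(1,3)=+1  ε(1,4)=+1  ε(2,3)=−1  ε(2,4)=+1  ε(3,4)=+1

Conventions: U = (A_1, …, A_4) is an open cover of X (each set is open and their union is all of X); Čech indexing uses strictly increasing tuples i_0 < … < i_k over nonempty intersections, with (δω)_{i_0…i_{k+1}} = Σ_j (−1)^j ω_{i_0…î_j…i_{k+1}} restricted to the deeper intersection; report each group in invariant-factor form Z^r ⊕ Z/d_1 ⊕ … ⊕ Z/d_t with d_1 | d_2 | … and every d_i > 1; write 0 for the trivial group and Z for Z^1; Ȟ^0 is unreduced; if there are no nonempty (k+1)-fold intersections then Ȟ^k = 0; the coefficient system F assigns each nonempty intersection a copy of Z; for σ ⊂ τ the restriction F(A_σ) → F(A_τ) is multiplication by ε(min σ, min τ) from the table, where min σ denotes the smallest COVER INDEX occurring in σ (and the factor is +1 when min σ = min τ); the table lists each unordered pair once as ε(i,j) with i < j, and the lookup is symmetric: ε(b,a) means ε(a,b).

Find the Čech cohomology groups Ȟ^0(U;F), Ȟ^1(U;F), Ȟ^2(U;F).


nerve of the cover:
  A12={q2,q4} A14={q10} A23={q5,q9} A34={q6,q11}
C dims 4,4; δ0: rk 3, SNF 1^3
Ȟ^0 = (4 − 3) − 0 = 1, so Ȟ^0 ≅ Z
Ȟ^1 = (4 − 0) − 3 = 1, so Ȟ^1 ≅ Z
Ȟ^2 = (0 − 0) − 0 = 0, so Ȟ^2 ≅ 0

Ȟ^0(U;F) ≅ Z, Ȟ^1(U;F) ≅ Z, Ȟ^2(U;F) ≅ 0


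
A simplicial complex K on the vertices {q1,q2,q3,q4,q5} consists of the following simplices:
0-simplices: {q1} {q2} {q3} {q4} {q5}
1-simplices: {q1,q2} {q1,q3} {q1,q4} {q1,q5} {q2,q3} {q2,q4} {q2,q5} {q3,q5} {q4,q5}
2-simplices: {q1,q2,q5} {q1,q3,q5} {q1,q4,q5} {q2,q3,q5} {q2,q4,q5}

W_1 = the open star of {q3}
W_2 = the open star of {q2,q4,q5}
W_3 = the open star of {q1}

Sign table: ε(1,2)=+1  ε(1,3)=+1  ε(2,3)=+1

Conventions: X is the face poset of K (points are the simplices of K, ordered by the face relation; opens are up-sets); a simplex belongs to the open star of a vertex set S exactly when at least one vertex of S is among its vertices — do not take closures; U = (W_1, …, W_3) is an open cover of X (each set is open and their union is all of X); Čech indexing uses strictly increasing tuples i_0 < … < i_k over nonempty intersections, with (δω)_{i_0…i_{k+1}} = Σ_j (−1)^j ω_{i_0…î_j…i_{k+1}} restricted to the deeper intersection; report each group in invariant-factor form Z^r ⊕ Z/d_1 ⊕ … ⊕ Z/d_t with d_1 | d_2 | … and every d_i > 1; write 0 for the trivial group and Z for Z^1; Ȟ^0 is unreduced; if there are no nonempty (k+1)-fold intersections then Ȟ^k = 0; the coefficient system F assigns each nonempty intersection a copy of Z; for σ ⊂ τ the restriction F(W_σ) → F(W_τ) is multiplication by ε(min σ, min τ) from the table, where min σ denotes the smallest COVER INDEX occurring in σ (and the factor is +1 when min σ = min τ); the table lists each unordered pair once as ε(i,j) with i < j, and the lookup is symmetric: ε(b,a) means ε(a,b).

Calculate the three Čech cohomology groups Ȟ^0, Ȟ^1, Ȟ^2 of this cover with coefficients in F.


Ȟ^0(U;F) ≅ Z,  Ȟ^1(U;F) ≅ 0,  Ȟ^2(U;F) ≅ 0

nonempty overlaps:
  W1={{q3},{q1,q3},{q2,q3},{q3,q5},{q1,q3,q5},{q2,q3,q5}} W2={{q2},{q4},{q5},{q1,q2},{q1,q4},{q1,q5},{q2,q3},{q2,q4},{q2,q5},{q3,q5},{q4,q5},{q1,q2,q5},{q1,q3,q5},{q1,q4,q5},{q2,q3,q5},{q2,q4,q5}} W3={{q1},{q1,q2},{q1,q3},{q1,q4},{q1,q5},{q1,q2,q5},{q1,q3,q5},{q1,q4,q5}}
  W12={{q2,q3},{q3,q5},{q1,q3,q5},{q2,q3,q5}} W13={{q1,q3},{q1,q3,q5}} W23={{q1,q2},{q1,q4},{q1,q5},{q1,q2,q5},{q1,q3,q5},{q1,q4,q5}}
  W123={{q1,q3,q5}}
C dims 3,3,1; δ0: rk 2, SNF 1^2; δ1: rk 1, SNF 1^1
degree 0: 3−2−0 = 1 → Ȟ^0 ≅ Z
degree 1: 3−1−2 = 0 → Ȟ^1 ≅ 0
degree 2: 1−0−1 = 0 → Ȟ^2 ≅ 0


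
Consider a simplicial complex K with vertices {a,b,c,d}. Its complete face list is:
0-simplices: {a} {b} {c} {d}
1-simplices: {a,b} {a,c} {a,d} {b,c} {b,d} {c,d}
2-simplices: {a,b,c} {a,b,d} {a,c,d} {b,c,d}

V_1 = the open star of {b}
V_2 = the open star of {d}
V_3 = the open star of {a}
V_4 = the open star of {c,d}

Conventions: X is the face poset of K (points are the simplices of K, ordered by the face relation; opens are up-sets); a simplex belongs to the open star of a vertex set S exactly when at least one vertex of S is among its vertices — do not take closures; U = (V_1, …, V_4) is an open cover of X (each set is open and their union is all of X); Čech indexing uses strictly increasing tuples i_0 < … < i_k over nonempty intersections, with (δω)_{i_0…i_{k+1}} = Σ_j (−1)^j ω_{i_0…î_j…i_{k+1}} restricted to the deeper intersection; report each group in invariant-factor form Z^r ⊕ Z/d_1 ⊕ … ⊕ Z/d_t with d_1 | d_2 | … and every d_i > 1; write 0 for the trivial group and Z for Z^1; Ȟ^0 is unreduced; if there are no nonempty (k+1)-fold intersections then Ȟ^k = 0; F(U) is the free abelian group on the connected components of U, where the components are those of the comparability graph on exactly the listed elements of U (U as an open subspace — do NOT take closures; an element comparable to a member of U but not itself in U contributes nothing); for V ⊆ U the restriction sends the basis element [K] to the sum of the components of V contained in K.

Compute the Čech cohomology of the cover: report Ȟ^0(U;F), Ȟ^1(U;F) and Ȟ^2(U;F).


Ȟ^0 = Z, Ȟ^1 = 0, Ȟ^2 = Z

intersection data:
  V1={{b},{a,b},{b,c},{b,d},{a,b,c},{a,b,d},{b,c,d}} V2={{d},{a,d},{b,d},{c,d},{a,b,d},{a,c,d},{b,c,d}} V3={{a},{a,b},{a,c},{a,d},{a,b,c},{a,b,d},{a,c,d}} V4={{c},{d},{a,c},{a,d},{b,c},{b,d},{c,d},{a,b,c},{a,b,d},{a,c,d},{b,c,d}}
  V12={{b,d},{a,b,d},{b,c,d}} V13={{a,b},{a,b,c},{a,b,d}} V14={{b,c},{b,d},{a,b,c},{a,b,d},{b,c,d}} V23={{a,d},{a,b,d},{a,c,d}} V24={{d},{a,d},{b,d},{c,d},{a,b,d},{a,c,d},{b,c,d}} V34={{a,c},{a,d},{a,b,c},{a,b,d},{a,c,d}}
  V123={{a,b,d}} V124={{b,d},{a,b,d},{b,c,d}} V134={{a,b,c},{a,b,d}} V234={{a,d},{a,b,d},{a,c,d}}
  V1234={{a,b,d}}
components per intersection:
  V1: {{b},{a,b},{b,c},{b,d},{a,b,c},{a,b,d},{b,c,d}}
  V2: {{d},{a,d},{b,d},{c,d},{a,b,d},{a,c,d},{b,c,d}}
  V3: {{a},{a,b},{a,c},{a,d},{a,b,c},{a,b,d},{a,c,d}}
  V4: {{c},{d},{a,c},{a,d},{b,c},{b,d},{c,d},{a,b,c},{a,b,d},{a,c,d},{b,c,d}}
  V12: {{b,d},{a,b,d},{b,c,d}}
  V13: {{a,b},{a,b,c},{a,b,d}}
  V14: {{b,c},{b,d},{a,b,c},{a,b,d},{b,c,d}}
  V23: {{a,d},{a,b,d},{a,c,d}}
  V24: {{d},{a,d},{b,d},{c,d},{a,b,d},{a,c,d},{b,c,d}}
  V34: {{a,c},{a,d},{a,b,c},{a,b,d},{a,c,d}}
  V123: {{a,b,d}}
  V124: {{b,d},{a,b,d},{b,c,d}}
  V134: {{a,b,c}} {{a,b,d}}
  V234: {{a,d},{a,b,d},{a,c,d}}
  V1234: {{a,b,d}}
C dims 4,6,5,1; δ0: rk 3, SNF 1^3; δ1: rk 3, SNF 1^3; δ2: rk 1, SNF 1^1
Ȟ^0 = (4 − 3) − 0 = 1, so Ȟ^0 ≅ Z
Ȟ^1 = (6 − 3) − 3 = 0, so Ȟ^1 ≅ 0
Ȟ^2 = (5 − 1) − 3 = 1, so Ȟ^2 ≅ Z
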